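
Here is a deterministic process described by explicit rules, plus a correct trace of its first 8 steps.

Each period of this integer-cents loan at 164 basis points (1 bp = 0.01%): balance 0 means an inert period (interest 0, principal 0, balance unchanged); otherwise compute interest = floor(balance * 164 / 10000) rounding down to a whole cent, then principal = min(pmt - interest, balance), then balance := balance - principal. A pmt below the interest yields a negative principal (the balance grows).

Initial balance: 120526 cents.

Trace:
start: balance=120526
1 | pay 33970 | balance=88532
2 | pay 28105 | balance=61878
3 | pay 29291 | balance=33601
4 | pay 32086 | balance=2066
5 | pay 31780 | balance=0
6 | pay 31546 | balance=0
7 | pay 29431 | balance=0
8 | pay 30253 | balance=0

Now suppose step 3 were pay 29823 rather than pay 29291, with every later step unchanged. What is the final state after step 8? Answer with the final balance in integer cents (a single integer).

0

(re-executing from step 3 with the substitution; state before step 3: balance=61878)
3 | pay 29823 | balance=33069
4 | pay 32086 | balance=1525
5 | pay 31780 | balance=0
6 | pay 31546 | balance=0
7 | pay 29431 | balance=0
8 | pay 30253 | balance=0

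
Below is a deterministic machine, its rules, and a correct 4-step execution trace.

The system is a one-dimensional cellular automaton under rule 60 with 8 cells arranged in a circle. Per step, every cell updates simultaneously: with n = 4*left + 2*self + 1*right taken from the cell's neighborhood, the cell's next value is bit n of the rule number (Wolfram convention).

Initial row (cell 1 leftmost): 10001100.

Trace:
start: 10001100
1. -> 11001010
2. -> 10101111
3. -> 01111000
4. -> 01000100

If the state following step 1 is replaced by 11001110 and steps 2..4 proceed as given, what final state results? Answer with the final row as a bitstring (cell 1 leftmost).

11000011

state after step 1 := 11001110
2. -> 10101001
3. -> 01111101
4. -> 11000011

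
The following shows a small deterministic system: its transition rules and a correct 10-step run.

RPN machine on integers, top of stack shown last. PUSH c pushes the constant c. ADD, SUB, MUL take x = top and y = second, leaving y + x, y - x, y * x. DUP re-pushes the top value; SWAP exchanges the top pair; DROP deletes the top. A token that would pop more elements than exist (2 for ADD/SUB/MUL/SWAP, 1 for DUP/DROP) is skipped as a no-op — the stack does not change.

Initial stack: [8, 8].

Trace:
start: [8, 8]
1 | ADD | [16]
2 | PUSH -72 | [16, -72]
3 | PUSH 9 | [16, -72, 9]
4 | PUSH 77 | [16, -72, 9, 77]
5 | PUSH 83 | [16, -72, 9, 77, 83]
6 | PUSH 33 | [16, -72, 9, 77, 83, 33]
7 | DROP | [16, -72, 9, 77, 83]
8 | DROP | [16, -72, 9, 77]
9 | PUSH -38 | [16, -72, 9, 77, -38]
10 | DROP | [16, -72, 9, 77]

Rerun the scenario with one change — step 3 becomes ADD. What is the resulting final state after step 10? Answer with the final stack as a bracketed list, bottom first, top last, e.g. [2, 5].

(re-executing from step 3 with the substitution; state before step 3: [16, -72])
3 | ADD | [-56]
4 | PUSH 77 | [-56, 77]
5 | PUSH 83 | [-56, 77, 83]
6 | PUSH 33 | [-56, 77, 83, 33]
7 | DROP | [-56, 77, 83]
8 | DROP | [-56, 77]
9 | PUSH -38 | [-56, 77, -38]
10 | DROP | [-56, 77]

[-56, 77]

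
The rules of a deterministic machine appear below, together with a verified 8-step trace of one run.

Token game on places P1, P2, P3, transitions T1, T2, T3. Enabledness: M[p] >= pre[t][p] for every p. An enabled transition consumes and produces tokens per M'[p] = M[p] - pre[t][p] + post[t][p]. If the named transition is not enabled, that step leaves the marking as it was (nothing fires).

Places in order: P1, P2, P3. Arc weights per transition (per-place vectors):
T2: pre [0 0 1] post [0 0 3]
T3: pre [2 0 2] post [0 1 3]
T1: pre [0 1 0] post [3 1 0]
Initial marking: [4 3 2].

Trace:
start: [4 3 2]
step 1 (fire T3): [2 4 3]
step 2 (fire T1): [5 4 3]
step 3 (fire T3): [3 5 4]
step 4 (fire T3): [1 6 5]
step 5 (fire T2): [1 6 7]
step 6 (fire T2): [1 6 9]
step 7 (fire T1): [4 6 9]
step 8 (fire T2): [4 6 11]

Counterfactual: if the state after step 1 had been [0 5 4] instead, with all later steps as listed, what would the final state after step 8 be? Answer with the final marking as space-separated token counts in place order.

4 6 11

state after step 1 := [0 5 4]
step 2 (fire T1): [3 5 4]
step 3 (fire T3): [1 6 5]
step 4 (fire T3): [1 6 5]
step 5 (fire T2): [1 6 7]
step 6 (fire T2): [1 6 9]
step 7 (fire T1): [4 6 9]
step 8 (fire T2): [4 6 11]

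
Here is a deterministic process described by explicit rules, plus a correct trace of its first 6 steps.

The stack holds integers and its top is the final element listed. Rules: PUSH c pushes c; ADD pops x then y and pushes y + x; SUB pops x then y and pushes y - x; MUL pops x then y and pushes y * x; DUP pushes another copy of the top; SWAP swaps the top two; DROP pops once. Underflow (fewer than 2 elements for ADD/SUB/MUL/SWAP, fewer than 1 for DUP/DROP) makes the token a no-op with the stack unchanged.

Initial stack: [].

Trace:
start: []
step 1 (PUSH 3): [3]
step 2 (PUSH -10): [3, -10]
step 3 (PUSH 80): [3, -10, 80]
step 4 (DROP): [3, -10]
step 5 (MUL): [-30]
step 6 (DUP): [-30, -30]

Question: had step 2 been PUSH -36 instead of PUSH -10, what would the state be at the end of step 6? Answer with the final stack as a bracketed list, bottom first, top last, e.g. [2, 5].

[-108, -108]

(re-executing from step 2 with the substitution; state before step 2: [3])
step 2 (PUSH -36): [3, -36]
step 3 (PUSH 80): [3, -36, 80]
step 4 (DROP): [3, -36]
step 5 (MUL): [-108]
step 6 (DUP): [-108, -108]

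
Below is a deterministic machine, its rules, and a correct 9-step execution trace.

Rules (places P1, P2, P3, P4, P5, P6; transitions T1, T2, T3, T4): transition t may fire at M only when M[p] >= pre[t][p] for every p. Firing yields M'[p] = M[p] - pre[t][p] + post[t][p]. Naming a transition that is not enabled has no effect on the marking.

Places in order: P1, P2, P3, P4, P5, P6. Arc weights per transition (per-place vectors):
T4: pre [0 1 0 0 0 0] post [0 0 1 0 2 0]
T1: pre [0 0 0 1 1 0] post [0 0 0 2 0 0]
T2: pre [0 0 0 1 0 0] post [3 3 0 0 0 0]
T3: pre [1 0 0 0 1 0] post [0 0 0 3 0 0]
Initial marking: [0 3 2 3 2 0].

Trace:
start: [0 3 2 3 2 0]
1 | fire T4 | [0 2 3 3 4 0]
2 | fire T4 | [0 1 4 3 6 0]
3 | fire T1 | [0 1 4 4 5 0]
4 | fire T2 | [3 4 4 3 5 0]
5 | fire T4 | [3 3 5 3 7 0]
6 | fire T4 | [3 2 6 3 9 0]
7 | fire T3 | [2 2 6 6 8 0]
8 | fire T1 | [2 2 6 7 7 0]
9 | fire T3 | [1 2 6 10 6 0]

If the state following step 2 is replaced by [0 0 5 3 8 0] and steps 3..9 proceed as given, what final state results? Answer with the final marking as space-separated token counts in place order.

1 1 7 10 8 0

state after step 2 := [0 0 5 3 8 0]
3 | fire T1 | [0 0 5 4 7 0]
4 | fire T2 | [3 3 5 3 7 0]
5 | fire T4 | [3 2 6 3 9 0]
6 | fire T4 | [3 1 7 3 11 0]
7 | fire T3 | [2 1 7 6 10 0]
8 | fire T1 | [2 1 7 7 9 0]
9 | fire T3 | [1 1 7 10 8 0]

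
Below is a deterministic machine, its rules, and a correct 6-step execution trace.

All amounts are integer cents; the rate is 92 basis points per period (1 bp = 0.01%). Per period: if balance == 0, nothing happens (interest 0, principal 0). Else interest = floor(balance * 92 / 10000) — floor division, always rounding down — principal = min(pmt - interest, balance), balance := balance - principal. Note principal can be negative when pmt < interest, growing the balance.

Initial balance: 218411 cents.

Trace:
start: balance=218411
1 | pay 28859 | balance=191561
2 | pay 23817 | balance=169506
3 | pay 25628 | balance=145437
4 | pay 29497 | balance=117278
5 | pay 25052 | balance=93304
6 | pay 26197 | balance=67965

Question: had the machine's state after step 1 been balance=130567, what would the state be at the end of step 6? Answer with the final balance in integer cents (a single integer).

state after step 1 := balance=130567
2 | pay 23817 | balance=107951
3 | pay 25628 | balance=83316
4 | pay 29497 | balance=54585
5 | pay 25052 | balance=30035
6 | pay 26197 | balance=4114

4114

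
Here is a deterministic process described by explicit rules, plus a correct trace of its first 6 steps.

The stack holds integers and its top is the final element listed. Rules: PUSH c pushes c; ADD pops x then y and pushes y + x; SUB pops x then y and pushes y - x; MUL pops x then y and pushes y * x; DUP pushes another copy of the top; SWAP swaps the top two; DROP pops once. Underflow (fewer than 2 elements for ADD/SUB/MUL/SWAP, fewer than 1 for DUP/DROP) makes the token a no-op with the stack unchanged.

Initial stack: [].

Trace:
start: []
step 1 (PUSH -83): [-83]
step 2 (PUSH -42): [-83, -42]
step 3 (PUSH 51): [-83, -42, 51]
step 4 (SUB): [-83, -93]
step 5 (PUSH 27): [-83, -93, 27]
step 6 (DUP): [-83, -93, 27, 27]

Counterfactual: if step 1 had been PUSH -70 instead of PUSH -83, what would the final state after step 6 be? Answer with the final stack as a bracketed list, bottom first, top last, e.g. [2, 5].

(re-executing from step 1 with the substitution; state before step 1: [])
step 1 (PUSH -70): [-70]
step 2 (PUSH -42): [-70, -42]
step 3 (PUSH 51): [-70, -42, 51]
step 4 (SUB): [-70, -93]
step 5 (PUSH 27): [-70, -93, 27]
step 6 (DUP): [-70, -93, 27, 27]

[-70, -93, 27, 27]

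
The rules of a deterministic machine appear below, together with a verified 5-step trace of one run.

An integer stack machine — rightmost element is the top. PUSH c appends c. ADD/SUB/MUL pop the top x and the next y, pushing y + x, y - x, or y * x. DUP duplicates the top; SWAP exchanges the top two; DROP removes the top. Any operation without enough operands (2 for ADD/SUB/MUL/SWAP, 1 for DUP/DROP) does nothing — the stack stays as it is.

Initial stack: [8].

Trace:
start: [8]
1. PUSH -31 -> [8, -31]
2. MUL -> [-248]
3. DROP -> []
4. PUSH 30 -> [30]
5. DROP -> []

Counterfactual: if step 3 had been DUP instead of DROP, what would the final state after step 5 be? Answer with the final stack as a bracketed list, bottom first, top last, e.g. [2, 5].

[-248, -248]

(re-executing from step 3 with the substitution; state before step 3: [-248])
3. DUP -> [-248, -248]
4. PUSH 30 -> [-248, -248, 30]
5. DROP -> [-248, -248]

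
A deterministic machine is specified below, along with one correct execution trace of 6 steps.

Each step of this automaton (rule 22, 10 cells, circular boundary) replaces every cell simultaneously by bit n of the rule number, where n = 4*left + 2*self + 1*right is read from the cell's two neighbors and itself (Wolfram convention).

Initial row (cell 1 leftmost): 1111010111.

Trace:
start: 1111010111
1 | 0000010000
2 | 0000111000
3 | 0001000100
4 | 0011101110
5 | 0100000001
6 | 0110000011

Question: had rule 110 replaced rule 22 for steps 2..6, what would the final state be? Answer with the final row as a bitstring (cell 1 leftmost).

(re-executing steps 2..6 under rule 110; state before step 2: 0000010000)
2 | 0000110000
3 | 0001110000
4 | 0011010000
5 | 0111110000
6 | 1100010000

1100010000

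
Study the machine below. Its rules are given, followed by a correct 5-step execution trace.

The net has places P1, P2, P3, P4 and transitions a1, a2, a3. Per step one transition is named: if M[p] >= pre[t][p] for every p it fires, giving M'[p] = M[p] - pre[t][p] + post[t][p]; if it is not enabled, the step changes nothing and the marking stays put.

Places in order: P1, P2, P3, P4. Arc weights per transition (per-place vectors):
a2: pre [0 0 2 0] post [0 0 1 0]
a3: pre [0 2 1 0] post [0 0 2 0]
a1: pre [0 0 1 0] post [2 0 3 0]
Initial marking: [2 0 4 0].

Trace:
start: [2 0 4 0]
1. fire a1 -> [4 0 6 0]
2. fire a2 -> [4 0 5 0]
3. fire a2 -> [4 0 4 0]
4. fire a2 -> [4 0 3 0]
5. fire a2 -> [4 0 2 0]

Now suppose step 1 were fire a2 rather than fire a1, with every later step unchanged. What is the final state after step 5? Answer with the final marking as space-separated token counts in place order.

2 0 1 0

(re-executing from step 1 with the substitution; state before step 1: [2 0 4 0])
1. fire a2 -> [2 0 3 0]
2. fire a2 -> [2 0 2 0]
3. fire a2 -> [2 0 1 0]
4. fire a2 -> [2 0 1 0]
5. fire a2 -> [2 0 1 0]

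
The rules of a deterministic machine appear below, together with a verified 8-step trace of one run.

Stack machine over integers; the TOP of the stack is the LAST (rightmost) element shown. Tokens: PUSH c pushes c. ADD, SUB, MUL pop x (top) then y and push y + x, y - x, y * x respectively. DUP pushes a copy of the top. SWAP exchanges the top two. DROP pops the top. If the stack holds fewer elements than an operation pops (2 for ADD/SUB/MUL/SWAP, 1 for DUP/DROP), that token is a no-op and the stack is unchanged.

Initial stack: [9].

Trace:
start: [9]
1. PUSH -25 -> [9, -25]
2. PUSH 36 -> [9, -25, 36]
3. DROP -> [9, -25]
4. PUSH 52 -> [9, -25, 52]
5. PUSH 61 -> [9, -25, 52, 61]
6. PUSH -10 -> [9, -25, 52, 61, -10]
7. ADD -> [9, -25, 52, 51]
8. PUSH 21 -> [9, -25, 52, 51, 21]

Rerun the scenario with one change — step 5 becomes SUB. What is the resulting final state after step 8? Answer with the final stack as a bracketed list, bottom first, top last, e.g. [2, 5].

(re-executing from step 5 with the substitution; state before step 5: [9, -25, 52])
5. SUB -> [9, -77]
6. PUSH -10 -> [9, -77, -10]
7. ADD -> [9, -87]
8. PUSH 21 -> [9, -87, 21]

[9, -87, 21]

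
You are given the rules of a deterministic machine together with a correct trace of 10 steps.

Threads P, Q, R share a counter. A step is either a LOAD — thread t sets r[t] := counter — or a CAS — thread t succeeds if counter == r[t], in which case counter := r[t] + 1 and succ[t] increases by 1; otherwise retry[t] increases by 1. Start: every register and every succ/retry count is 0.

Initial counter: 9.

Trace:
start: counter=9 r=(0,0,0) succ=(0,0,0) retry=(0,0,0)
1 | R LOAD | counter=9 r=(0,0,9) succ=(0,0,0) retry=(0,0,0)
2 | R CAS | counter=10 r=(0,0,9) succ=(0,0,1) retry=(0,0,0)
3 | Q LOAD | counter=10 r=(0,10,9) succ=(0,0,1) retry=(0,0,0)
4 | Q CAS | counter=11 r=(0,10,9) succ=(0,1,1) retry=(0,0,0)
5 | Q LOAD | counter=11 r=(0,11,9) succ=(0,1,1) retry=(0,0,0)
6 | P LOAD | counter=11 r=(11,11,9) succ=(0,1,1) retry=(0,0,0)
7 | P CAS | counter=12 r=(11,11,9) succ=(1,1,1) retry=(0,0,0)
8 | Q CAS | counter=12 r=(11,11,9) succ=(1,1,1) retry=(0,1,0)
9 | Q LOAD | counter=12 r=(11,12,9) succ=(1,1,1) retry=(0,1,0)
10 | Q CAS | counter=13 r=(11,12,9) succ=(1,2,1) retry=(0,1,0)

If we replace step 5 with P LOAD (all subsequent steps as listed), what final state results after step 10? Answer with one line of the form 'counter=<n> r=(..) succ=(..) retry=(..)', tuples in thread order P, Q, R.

counter=13 r=(11,12,9) succ=(1,2,1) retry=(0,1,0)

(re-executing from step 5 with the substitution; state before step 5: counter=11 r=(0,10,9) succ=(0,1,1) retry=(0,0,0))
5 | P LOAD | counter=11 r=(11,10,9) succ=(0,1,1) retry=(0,0,0)
6 | P LOAD | counter=11 r=(11,10,9) succ=(0,1,1) retry=(0,0,0)
7 | P CAS | counter=12 r=(11,10,9) succ=(1,1,1) retry=(0,0,0)
8 | Q CAS | counter=12 r=(11,10,9) succ=(1,1,1) retry=(0,1,0)
9 | Q LOAD | counter=12 r=(11,12,9) succ=(1,1,1) retry=(0,1,0)
10 | Q CAS | counter=13 r=(11,12,9) succ=(1,2,1) retry=(0,1,0)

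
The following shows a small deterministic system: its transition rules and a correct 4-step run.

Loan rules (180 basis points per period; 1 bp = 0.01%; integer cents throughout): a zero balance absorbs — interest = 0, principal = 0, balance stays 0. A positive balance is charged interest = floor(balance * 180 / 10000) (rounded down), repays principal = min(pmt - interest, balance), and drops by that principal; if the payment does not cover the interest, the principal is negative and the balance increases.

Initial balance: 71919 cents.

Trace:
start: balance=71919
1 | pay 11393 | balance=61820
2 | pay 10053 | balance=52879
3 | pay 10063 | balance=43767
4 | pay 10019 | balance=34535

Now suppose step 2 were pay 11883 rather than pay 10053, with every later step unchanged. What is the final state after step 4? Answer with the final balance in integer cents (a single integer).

(re-executing from step 2 with the substitution; state before step 2: balance=61820)
2 | pay 11883 | balance=51049
3 | pay 10063 | balance=41904
4 | pay 10019 | balance=32639

32639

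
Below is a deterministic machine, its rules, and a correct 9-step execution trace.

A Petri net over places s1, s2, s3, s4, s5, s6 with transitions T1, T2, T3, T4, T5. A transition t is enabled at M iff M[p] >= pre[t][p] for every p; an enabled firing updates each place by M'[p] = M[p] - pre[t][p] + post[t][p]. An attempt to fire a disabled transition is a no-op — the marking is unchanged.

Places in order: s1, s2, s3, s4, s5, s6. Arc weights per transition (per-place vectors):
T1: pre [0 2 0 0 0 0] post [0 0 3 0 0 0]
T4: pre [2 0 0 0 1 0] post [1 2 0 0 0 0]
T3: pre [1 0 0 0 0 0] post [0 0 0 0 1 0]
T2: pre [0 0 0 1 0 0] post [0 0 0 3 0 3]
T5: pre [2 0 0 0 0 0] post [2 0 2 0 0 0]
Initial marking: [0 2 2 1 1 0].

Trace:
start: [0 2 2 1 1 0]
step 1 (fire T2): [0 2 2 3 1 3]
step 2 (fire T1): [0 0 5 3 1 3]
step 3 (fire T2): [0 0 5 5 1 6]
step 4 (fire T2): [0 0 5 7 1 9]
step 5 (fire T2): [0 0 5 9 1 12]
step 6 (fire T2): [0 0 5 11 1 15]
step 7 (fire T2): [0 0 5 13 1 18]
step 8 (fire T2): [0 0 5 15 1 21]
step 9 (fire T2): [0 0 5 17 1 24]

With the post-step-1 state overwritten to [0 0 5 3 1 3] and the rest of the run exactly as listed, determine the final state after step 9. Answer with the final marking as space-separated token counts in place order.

state after step 1 := [0 0 5 3 1 3]
step 2 (fire T1): [0 0 5 3 1 3]
step 3 (fire T2): [0 0 5 5 1 6]
step 4 (fire T2): [0 0 5 7 1 9]
step 5 (fire T2): [0 0 5 9 1 12]
step 6 (fire T2): [0 0 5 11 1 15]
step 7 (fire T2): [0 0 5 13 1 18]
step 8 (fire T2): [0 0 5 15 1 21]
step 9 (fire T2): [0 0 5 17 1 24]

0 0 5 17 1 24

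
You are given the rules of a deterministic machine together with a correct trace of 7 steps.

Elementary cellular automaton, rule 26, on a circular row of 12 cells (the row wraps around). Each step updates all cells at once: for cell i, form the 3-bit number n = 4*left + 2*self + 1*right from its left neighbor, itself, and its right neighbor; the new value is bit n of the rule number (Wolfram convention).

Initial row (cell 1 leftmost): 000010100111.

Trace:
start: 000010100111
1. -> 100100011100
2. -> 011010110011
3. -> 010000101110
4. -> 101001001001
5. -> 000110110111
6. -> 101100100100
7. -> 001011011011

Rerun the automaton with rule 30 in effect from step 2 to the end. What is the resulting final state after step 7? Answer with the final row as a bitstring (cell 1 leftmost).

110100100100

(re-executing steps 2..7 under rule 30; state before step 2: 100100011100)
2. -> 111110110011
3. -> 000000101110
4. -> 000001101001
5. -> 100011001111
6. -> 010110111000
7. -> 110100100100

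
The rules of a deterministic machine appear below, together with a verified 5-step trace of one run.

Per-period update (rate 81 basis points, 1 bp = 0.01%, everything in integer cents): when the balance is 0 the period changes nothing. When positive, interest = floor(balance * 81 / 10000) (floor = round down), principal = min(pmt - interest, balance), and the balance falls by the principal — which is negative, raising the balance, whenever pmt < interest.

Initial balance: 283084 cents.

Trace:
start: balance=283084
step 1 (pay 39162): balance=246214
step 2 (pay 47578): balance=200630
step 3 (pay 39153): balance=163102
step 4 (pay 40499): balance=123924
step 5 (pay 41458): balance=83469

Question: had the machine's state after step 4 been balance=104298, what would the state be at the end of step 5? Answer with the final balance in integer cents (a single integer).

63684

state after step 4 := balance=104298
step 5 (pay 41458): balance=63684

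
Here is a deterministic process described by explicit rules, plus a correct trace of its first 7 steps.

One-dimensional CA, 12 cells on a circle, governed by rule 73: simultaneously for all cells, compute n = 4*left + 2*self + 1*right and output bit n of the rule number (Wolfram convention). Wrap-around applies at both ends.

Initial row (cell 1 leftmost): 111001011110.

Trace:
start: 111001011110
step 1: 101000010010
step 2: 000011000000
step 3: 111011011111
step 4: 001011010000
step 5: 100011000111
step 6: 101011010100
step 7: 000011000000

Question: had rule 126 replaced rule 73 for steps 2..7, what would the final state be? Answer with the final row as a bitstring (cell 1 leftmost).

(re-executing steps 2..7 under rule 126; state before step 2: 101000010010)
step 2: 111100111111
step 3: 000111100000
step 4: 001100110000
step 5: 011111111000
step 6: 110000001100
step 7: 111000011111

111000011111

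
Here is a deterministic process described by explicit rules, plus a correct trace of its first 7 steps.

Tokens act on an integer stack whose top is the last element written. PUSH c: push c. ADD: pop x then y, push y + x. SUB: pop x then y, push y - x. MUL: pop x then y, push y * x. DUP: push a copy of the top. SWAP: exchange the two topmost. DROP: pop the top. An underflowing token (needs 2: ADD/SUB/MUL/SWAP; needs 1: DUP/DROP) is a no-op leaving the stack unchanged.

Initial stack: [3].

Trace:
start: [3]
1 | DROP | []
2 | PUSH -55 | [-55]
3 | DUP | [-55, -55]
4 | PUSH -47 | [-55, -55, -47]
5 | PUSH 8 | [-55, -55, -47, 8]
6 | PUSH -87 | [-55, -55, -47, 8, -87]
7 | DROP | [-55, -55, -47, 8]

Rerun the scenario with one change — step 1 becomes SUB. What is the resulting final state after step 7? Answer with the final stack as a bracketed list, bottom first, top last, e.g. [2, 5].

(re-executing from step 1 with the substitution; state before step 1: [3])
1 | SUB | [3]
2 | PUSH -55 | [3, -55]
3 | DUP | [3, -55, -55]
4 | PUSH -47 | [3, -55, -55, -47]
5 | PUSH 8 | [3, -55, -55, -47, 8]
6 | PUSH -87 | [3, -55, -55, -47, 8, -87]
7 | DROP | [3, -55, -55, -47, 8]

[3, -55, -55, -47, 8]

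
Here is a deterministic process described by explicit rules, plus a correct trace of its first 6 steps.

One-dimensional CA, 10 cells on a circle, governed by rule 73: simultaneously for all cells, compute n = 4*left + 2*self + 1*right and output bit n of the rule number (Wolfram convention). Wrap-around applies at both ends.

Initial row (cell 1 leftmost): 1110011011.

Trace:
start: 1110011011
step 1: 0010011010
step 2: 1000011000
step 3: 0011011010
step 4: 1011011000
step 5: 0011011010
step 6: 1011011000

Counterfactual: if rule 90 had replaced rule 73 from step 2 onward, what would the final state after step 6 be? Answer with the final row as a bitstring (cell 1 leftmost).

0111000010

(re-executing steps 2..6 under rule 90; state before step 2: 0010011010)
step 2: 0101111001
step 3: 0001001110
step 4: 0010111011
step 5: 1100101011
step 6: 0111000010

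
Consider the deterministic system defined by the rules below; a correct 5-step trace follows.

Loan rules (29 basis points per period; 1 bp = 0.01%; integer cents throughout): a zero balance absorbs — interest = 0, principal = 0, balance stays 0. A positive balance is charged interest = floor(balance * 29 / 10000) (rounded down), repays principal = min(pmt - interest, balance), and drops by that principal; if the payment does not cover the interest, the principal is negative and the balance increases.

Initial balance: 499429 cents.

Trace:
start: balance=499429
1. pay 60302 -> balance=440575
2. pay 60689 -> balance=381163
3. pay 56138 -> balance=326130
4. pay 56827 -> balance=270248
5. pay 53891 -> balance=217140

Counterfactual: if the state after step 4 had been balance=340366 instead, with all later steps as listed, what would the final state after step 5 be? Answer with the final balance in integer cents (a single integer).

287462

state after step 4 := balance=340366
5. pay 53891 -> balance=287462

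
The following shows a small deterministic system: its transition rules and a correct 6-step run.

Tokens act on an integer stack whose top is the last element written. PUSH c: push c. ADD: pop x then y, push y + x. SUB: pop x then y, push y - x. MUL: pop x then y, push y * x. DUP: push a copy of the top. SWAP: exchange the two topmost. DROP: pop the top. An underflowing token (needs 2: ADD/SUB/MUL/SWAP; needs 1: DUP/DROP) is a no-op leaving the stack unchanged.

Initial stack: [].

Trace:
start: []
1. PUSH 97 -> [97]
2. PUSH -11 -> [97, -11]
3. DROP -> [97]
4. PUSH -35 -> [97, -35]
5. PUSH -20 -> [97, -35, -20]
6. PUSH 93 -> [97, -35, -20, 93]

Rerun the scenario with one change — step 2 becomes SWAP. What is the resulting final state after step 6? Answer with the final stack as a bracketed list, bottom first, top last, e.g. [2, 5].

[-35, -20, 93]

(re-executing from step 2 with the substitution; state before step 2: [97])
2. SWAP -> [97]
3. DROP -> []
4. PUSH -35 -> [-35]
5. PUSH -20 -> [-35, -20]
6. PUSH 93 -> [-35, -20, 93]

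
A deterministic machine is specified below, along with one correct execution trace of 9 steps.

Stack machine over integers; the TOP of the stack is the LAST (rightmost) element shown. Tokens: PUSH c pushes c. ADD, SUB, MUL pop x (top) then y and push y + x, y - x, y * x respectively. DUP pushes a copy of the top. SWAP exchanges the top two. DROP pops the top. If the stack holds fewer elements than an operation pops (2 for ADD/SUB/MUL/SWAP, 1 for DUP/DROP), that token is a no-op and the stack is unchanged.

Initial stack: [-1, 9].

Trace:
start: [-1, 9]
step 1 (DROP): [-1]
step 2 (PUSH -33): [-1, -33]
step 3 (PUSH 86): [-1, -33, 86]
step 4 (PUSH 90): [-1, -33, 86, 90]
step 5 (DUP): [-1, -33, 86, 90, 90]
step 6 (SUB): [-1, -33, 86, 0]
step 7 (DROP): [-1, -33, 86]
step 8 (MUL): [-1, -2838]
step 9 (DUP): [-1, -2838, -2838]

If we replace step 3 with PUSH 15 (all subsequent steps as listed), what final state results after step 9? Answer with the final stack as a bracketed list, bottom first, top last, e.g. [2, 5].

[-1, -495, -495]

(re-executing from step 3 with the substitution; state before step 3: [-1, -33])
step 3 (PUSH 15): [-1, -33, 15]
step 4 (PUSH 90): [-1, -33, 15, 90]
step 5 (DUP): [-1, -33, 15, 90, 90]
step 6 (SUB): [-1, -33, 15, 0]
step 7 (DROP): [-1, -33, 15]
step 8 (MUL): [-1, -495]
step 9 (DUP): [-1, -495, -495]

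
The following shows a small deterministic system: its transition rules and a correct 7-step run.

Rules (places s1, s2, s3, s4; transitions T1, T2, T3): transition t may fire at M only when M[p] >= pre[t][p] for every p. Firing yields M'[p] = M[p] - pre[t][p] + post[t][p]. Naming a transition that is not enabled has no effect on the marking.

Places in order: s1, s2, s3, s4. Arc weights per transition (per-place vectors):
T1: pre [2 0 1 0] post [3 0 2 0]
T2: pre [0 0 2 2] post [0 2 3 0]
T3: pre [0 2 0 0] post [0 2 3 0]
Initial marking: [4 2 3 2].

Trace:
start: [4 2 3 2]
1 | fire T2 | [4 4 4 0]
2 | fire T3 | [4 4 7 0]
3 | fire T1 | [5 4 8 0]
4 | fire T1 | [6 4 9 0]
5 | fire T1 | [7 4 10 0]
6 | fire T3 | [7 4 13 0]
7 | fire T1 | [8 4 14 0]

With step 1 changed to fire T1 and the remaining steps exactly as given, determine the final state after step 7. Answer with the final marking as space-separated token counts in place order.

9 2 14 2

(re-executing from step 1 with the substitution; state before step 1: [4 2 3 2])
1 | fire T1 | [5 2 4 2]
2 | fire T3 | [5 2 7 2]
3 | fire T1 | [6 2 8 2]
4 | fire T1 | [7 2 9 2]
5 | fire T1 | [8 2 10 2]
6 | fire T3 | [8 2 13 2]
7 | fire T1 | [9 2 14 2]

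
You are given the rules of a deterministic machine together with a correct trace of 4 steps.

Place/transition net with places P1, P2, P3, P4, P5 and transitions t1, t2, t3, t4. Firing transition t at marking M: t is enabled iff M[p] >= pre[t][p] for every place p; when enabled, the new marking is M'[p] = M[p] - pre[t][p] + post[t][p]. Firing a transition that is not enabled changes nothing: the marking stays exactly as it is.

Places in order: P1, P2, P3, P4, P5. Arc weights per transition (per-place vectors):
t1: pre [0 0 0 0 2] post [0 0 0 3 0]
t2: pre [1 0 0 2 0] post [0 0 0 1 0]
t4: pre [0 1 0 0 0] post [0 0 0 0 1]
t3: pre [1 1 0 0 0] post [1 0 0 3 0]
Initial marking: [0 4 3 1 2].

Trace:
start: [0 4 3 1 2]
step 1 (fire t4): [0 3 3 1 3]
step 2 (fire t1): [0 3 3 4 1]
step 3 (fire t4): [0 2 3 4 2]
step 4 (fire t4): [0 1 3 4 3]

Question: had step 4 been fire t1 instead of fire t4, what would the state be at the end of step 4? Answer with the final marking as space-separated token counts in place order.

0 2 3 7 0

(re-executing from step 4 with the substitution; state before step 4: [0 2 3 4 2])
step 4 (fire t1): [0 2 3 7 0]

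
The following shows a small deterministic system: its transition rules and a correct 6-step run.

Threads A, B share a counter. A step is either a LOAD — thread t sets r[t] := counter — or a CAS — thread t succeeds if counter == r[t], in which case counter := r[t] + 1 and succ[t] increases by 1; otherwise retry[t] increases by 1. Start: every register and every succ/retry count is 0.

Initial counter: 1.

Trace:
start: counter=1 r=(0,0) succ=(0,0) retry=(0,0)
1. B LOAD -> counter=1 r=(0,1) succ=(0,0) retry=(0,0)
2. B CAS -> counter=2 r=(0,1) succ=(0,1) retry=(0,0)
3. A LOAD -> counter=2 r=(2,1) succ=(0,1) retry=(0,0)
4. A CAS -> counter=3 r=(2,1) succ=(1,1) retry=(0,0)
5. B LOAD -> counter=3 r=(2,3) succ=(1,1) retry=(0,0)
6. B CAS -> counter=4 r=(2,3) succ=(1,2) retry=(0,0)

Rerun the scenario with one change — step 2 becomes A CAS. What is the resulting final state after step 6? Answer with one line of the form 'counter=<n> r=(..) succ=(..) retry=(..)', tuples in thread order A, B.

counter=3 r=(1,2) succ=(1,1) retry=(1,0)

(re-executing from step 2 with the substitution; state before step 2: counter=1 r=(0,1) succ=(0,0) retry=(0,0))
2. A CAS -> counter=1 r=(0,1) succ=(0,0) retry=(1,0)
3. A LOAD -> counter=1 r=(1,1) succ=(0,0) retry=(1,0)
4. A CAS -> counter=2 r=(1,1) succ=(1,0) retry=(1,0)
5. B LOAD -> counter=2 r=(1,2) succ=(1,0) retry=(1,0)
6. B CAS -> counter=3 r=(1,2) succ=(1,1) retry=(1,0)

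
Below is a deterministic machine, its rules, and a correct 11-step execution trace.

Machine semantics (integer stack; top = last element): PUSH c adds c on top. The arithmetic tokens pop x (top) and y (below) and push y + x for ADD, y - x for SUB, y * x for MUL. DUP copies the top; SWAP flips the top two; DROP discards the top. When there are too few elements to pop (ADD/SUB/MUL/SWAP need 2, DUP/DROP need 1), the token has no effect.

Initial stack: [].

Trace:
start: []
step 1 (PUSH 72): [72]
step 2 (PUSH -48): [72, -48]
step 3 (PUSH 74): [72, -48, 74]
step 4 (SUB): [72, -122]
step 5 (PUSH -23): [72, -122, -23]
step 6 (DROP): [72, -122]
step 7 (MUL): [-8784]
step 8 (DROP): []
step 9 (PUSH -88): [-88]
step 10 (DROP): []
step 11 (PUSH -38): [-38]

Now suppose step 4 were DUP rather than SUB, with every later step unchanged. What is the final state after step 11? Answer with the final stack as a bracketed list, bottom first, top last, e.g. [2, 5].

[72, -48, -38]

(re-executing from step 4 with the substitution; state before step 4: [72, -48, 74])
step 4 (DUP): [72, -48, 74, 74]
step 5 (PUSH -23): [72, -48, 74, 74, -23]
step 6 (DROP): [72, -48, 74, 74]
step 7 (MUL): [72, -48, 5476]
step 8 (DROP): [72, -48]
step 9 (PUSH -88): [72, -48, -88]
step 10 (DROP): [72, -48]
step 11 (PUSH -38): [72, -48, -38]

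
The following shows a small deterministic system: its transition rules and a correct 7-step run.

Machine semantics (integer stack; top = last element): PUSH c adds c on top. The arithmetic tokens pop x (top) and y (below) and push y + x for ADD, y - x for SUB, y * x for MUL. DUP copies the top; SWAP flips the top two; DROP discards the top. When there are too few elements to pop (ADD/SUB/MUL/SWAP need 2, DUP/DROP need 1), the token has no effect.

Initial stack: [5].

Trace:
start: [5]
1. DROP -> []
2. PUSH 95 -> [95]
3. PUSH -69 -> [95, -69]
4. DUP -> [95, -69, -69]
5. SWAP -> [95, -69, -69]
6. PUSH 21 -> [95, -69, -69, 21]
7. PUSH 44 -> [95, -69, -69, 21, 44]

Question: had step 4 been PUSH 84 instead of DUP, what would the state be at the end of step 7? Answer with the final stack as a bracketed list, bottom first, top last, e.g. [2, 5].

[95, 84, -69, 21, 44]

(re-executing from step 4 with the substitution; state before step 4: [95, -69])
4. PUSH 84 -> [95, -69, 84]
5. SWAP -> [95, 84, -69]
6. PUSH 21 -> [95, 84, -69, 21]
7. PUSH 44 -> [95, 84, -69, 21, 44]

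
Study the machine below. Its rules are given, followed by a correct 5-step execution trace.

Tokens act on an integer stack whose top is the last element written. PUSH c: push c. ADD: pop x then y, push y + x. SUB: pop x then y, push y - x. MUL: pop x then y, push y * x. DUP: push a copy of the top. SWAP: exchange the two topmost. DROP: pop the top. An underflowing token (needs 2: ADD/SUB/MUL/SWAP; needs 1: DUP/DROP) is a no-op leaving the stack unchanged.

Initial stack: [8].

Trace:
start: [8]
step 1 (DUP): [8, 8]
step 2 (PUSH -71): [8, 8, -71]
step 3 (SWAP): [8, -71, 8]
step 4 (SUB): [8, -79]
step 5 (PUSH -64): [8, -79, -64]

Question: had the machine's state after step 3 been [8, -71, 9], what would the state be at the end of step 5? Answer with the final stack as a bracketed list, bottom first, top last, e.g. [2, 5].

[8, -80, -64]

state after step 3 := [8, -71, 9]
step 4 (SUB): [8, -80]
step 5 (PUSH -64): [8, -80, -64]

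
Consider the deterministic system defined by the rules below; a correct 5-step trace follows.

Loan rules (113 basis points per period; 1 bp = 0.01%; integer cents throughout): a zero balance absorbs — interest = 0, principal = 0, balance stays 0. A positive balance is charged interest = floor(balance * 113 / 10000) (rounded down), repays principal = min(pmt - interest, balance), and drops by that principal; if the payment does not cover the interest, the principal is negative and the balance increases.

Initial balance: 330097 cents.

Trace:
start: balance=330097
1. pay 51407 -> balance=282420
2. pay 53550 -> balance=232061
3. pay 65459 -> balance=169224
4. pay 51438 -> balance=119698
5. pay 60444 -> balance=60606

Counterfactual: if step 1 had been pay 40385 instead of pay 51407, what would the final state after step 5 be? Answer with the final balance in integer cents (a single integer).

72134

(re-executing from step 1 with the substitution; state before step 1: balance=330097)
1. pay 40385 -> balance=293442
2. pay 53550 -> balance=243207
3. pay 65459 -> balance=180496
4. pay 51438 -> balance=131097
5. pay 60444 -> balance=72134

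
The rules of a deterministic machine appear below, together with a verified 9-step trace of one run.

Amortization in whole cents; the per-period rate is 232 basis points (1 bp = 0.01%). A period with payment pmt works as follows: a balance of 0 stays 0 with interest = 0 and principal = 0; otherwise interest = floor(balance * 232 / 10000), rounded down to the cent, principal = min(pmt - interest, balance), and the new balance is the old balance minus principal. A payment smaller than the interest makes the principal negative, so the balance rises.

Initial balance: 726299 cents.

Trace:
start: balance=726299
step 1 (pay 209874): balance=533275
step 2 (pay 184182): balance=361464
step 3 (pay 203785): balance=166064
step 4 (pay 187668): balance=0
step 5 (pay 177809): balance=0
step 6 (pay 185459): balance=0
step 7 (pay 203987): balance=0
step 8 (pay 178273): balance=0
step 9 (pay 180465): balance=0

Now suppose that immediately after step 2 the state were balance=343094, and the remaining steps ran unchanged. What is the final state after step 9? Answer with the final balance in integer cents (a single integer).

state after step 2 := balance=343094
step 3 (pay 203785): balance=147268
step 4 (pay 187668): balance=0
step 5 (pay 177809): balance=0
step 6 (pay 185459): balance=0
step 7 (pay 203987): balance=0
step 8 (pay 178273): balance=0
step 9 (pay 180465): balance=0

0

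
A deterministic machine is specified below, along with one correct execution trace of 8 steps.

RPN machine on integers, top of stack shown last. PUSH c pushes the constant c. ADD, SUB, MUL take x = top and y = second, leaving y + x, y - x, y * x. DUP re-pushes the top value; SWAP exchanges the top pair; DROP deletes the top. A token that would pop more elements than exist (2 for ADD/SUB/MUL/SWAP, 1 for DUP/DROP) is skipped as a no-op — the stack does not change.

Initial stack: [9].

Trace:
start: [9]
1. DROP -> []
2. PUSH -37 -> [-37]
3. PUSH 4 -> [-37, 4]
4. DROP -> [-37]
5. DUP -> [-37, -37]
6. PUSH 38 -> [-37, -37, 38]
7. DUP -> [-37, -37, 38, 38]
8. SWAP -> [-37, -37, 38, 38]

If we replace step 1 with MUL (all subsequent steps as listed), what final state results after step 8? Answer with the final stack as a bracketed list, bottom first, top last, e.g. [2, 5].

[9, -37, -37, 38, 38]

(re-executing from step 1 with the substitution; state before step 1: [9])
1. MUL -> [9]
2. PUSH -37 -> [9, -37]
3. PUSH 4 -> [9, -37, 4]
4. DROP -> [9, -37]
5. DUP -> [9, -37, -37]
6. PUSH 38 -> [9, -37, -37, 38]
7. DUP -> [9, -37, -37, 38, 38]
8. SWAP -> [9, -37, -37, 38, 38]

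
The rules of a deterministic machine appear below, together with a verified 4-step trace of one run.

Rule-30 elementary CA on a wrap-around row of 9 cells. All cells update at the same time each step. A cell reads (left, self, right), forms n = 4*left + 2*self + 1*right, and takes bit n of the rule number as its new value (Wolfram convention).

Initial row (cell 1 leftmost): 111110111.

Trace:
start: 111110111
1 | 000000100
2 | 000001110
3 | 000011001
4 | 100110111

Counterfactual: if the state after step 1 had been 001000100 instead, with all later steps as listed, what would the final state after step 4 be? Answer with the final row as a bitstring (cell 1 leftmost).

state after step 1 := 001000100
2 | 011101110
3 | 110001001
4 | 001011111

001011111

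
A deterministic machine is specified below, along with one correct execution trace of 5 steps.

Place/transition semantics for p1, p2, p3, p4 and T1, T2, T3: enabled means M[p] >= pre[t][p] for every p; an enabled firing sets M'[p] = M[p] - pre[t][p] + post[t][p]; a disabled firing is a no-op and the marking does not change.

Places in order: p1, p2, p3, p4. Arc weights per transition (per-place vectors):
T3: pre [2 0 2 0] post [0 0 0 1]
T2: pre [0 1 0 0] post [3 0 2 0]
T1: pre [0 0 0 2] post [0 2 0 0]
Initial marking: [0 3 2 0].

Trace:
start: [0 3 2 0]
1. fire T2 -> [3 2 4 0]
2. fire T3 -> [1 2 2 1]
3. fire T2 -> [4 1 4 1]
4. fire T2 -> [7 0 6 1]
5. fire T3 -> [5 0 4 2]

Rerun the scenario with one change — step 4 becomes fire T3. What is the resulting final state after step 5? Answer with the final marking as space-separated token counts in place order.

0 1 0 3

(re-executing from step 4 with the substitution; state before step 4: [4 1 4 1])
4. fire T3 -> [2 1 2 2]
5. fire T3 -> [0 1 0 3]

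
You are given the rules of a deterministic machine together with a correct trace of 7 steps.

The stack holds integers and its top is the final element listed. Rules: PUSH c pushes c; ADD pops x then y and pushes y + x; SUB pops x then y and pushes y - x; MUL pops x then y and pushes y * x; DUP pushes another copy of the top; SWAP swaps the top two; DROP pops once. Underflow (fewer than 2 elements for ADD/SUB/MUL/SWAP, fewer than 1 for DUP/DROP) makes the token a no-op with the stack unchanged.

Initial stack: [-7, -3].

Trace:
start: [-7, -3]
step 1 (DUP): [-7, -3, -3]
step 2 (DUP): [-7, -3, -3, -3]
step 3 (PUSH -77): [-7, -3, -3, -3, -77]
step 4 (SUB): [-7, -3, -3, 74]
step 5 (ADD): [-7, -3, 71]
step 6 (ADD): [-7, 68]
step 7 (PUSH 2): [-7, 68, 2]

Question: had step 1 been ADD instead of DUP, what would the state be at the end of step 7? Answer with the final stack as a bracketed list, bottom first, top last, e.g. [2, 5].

(re-executing from step 1 with the substitution; state before step 1: [-7, -3])
step 1 (ADD): [-10]
step 2 (DUP): [-10, -10]
step 3 (PUSH -77): [-10, -10, -77]
step 4 (SUB): [-10, 67]
step 5 (ADD): [57]
step 6 (ADD): [57]
step 7 (PUSH 2): [57, 2]

[57, 2]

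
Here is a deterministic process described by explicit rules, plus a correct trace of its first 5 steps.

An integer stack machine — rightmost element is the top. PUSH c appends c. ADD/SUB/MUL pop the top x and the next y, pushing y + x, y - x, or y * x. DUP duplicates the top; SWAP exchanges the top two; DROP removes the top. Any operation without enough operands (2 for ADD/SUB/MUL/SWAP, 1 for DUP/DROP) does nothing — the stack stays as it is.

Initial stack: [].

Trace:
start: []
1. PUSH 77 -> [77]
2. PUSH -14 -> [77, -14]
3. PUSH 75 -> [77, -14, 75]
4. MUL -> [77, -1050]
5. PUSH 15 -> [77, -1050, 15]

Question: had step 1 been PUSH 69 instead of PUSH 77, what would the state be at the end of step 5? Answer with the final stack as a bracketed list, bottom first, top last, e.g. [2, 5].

(re-executing from step 1 with the substitution; state before step 1: [])
1. PUSH 69 -> [69]
2. PUSH -14 -> [69, -14]
3. PUSH 75 -> [69, -14, 75]
4. MUL -> [69, -1050]
5. PUSH 15 -> [69, -1050, 15]

[69, -1050, 15]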